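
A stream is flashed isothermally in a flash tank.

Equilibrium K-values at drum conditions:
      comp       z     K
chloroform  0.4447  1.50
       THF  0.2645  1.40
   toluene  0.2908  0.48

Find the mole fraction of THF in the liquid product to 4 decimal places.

x_THF = 0.2045

Material balance + equilibrium reduce to Σ zᵢ(Kᵢ−1)/(1+V/F(Kᵢ−1)) = 0.
Feasibility: ΣzᵢKᵢ = 1.1769, Σzᵢ/Kᵢ = 1.0912 — both > 1, two phases present.
Iterate (Newton) starting at V/F = 0.65:
  V/F = 0.6500: g = 0.02336, g' = -0.2694 → V/F = 0.7367
  V/F = 0.7367: g = -0.00090, g' = -0.2912 → V/F = 0.7336
Converged at V/F = 0.7336.
Compositions from xᵢ = zᵢ/(1+V/F(Kᵢ−1)), yᵢ = Kᵢxᵢ:
  chloroform: x = 0.3254, y = 0.4880
  THF: x = 0.2045, y = 0.2863
  toluene: x = 0.4701, y = 0.2257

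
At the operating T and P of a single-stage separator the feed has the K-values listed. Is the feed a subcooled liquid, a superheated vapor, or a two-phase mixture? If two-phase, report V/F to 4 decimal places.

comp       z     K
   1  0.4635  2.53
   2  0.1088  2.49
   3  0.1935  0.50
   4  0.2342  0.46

two-phase, V/F = 0.8144

ΣzᵢKᵢ = 1.6480; Σzᵢ/Kᵢ = 1.1230.
Both exceed 1, so a two-phase solution exists.
Rachford–Rice: g(ψ) = Σ zᵢ(Kᵢ−1)/(1+ψ(Kᵢ−1)) = 0.
Newton–Raphson from ψ = 0.55:
  ψ = 0.5500: g = 0.16085, g' = -0.6231 → ψ = 0.8081
  ψ = 0.8081: g = 0.00390, g' = -0.6179 → ψ = 0.8144
Converged at ψ = 0.8144.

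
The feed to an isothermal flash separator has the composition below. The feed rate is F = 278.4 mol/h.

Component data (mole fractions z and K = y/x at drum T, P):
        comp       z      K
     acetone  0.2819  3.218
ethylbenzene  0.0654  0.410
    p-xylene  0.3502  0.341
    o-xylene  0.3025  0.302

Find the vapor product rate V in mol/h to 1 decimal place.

Rachford–Rice: g(V/F) = Σ zᵢ(Kᵢ−1)/(1+V/F(Kᵢ−1)) = 0.
Feasibility: ΣzᵢKᵢ = 1.1447, Σzᵢ/Kᵢ = 2.2757 — both > 1, two phases present.
Newton–Raphson from V/F = 0.34:
  V/F = 0.3400: g = -0.26609, g' = -0.9923 → V/F = 0.0718
  V/F = 0.0718: g = 0.03447, g' = -1.3875 → V/F = 0.0967
  V/F = 0.0967: g = 0.00101, g' = -1.3088 → V/F = 0.0975
Converged at V/F = 0.0975.
Then V = V/F·F = 0.0975·278.4 = 27.1 mol/h and L = F − V = 251.3 mol/h.

V = 27.1 mol/h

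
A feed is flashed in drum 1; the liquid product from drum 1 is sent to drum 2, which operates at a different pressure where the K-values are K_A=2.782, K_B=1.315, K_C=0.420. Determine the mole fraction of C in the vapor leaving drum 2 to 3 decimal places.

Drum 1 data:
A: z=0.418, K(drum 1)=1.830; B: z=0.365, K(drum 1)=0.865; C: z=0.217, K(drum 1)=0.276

Drum 1:
Let ψ₁ = V/F and solve Σ zᵢ(Kᵢ−1)/(1+ψ₁(Kᵢ−1)) = 0.
g(0) = ΣzᵢKᵢ − 1 = 0.141 and g(1) = 1 − Σzᵢ/Kᵢ = -0.437, so a root lies in (0, 1).
Newton iteration, ψ₁⁰ = 0.5:
  ψ₁ = 0.500: g = -0.0539, g' = -0.431 → ψ₁ = 0.375
  ψ₁ = 0.375: g = -0.0029, g' = -0.389 → ψ₁ = 0.367
Converged at ψ₁ = 0.367.
Drum-1 compositions:
  A: x = 0.320, y = 0.586
  B: x = 0.384, y = 0.332
  C: x = 0.296, y = 0.082
Drum-2 feed = drum-1 liquid: z₂ = (0.3203, 0.3840, 0.2956).
Drum 2:
Material balance + equilibrium reduce to Σ zᵢ(Kᵢ−1)/(1+ψ₂(Kᵢ−1)) = 0.
Check two-phase: ΣzᵢKᵢ = 1.520 > 1 and Σzᵢ/Kᵢ = 1.111 > 1, so g(0) = 0.520 > 0 and g(1) = -0.111 < 0.
Iterate (Newton) starting at ψ₂ = 0.5:
  ψ₂ = 0.500: g = 0.1649, g' = -0.510 → ψ₂ = 0.823
  ψ₂ = 0.823: g = -0.0007, g' = -0.555 → ψ₂ = 0.822
Converged at ψ₂ = 0.822.
  A: x = 0.130, y = 0.362
  B: x = 0.305, y = 0.401
  C: x = 0.565, y = 0.237

y_C (drum 2) = 0.237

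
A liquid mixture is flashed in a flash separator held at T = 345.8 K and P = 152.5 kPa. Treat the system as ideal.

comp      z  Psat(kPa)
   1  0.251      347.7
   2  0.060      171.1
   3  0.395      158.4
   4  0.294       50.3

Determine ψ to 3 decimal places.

ψ = 0.318

Raoult's law: Kᵢ = Pᵢˢᵃᵗ/P = Pᵢˢᵃᵗ/152.5.
  K_1 = 347.7/152.5 = 2.28000, K_2 = 171.1/152.5 = 1.12197, K_3 = 158.4/152.5 = 1.03869, K_4 = 50.3/152.5 = 0.32984
Rachford–Rice: g(ψ) = Σ zᵢ(Kᵢ−1)/(1+ψ(Kᵢ−1)) = 0.
g(0) = ΣzᵢKᵢ − 1 = 0.147 and g(1) = 1 − Σzᵢ/Kᵢ = -0.435, so a root lies in (0, 1).
Newton–Raphson from ψ = 0.42:
  ψ = 0.420: g = -0.0433, g' = -0.431 → ψ = 0.320
  ψ = 0.320: g = -0.0006, g' = -0.422 → ψ = 0.318
Converged at ψ = 0.318.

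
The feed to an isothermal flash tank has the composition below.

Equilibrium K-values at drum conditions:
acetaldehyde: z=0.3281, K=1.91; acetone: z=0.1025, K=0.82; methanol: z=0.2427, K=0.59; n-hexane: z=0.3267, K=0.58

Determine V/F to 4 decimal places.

V/F = 0.1235

Newton iteration, V/F⁰ = 0.68:
  V/F = 0.6800: g = -0.16663, g' = -0.2994 → V/F = 0.1234
  V/F = 0.1234: g = 0.00004, g' = -0.3325 → V/F = 0.1235
Converged at V/F = 0.1235.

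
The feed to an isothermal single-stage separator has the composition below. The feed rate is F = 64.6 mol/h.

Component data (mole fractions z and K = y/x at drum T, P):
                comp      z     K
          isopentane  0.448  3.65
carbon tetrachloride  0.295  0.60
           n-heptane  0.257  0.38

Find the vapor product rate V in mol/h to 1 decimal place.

Let β = V/F and solve Σ zᵢ(Kᵢ−1)/(1+β(Kᵢ−1)) = 0.
g(0) = ΣzᵢKᵢ − 1 = 0.910 and g(1) = 1 − Σzᵢ/Kᵢ = -0.291, so a root lies in (0, 1).
Newton–Raphson from β = 0.5:
  β = 0.500: g = 0.1322, g' = -0.863 → β = 0.653
  β = 0.653: g = 0.0072, g' = -0.787 → β = 0.662
Converged at β = 0.662.
Then V = β·F = 0.6623·64.6 = 42.8 mol/h and L = F − V = 21.8 mol/h.

V = 42.8 mol/h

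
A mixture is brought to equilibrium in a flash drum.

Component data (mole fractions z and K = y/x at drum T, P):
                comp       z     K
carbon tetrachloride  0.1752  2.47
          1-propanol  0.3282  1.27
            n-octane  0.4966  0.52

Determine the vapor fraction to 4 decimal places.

ψ = 0.2513

Rachford–Rice: g(ψ) = Σ zᵢ(Kᵢ−1)/(1+ψ(Kᵢ−1)) = 0.
g(0) = ΣzᵢKᵢ − 1 = 0.1078 and g(1) = 1 − Σzᵢ/Kᵢ = -0.2844, so a root lies in (0, 1).
Iterate (Newton) starting at ψ = 0.66:
  ψ = 0.6600: g = -0.14297, g' = -0.3599 → ψ = 0.2628
  ψ = 0.2628: g = -0.00424, g' = -0.3677 → ψ = 0.2512
  ψ = 0.2512: g = 0.00002, g' = -0.3708 → ψ = 0.2513
Converged at ψ = 0.2513.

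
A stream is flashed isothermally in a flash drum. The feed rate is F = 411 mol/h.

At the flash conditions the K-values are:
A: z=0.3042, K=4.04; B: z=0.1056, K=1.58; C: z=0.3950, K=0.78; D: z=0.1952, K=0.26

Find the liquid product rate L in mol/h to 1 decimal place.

Rachford–Rice: g(V/F) = Σ zᵢ(Kᵢ−1)/(1+V/F(Kᵢ−1)) = 0.
g(0) = ΣzᵢKᵢ − 1 = 0.7547 and g(1) = 1 − Σzᵢ/Kᵢ = -0.3993, so a root lies in (0, 1).
Newton iteration, V/F⁰ = 0.5:
  V/F = 0.5000: g = 0.08753, g' = -0.7575 → V/F = 0.6155
  V/F = 0.6155: g = 0.00141, g' = -0.7464 → V/F = 0.6174
Converged at V/F = 0.6174.
Then V = V/F·F = 0.6174·411 = 253.8 mol/h and L = F − V = 157.2 mol/h.

L = 157.2 mol/h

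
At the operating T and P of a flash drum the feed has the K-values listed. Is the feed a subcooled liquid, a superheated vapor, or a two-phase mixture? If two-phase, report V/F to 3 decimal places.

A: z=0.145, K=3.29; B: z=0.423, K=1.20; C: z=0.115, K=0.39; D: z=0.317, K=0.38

ΣzᵢKᵢ = 1.150; Σzᵢ/Kᵢ = 1.526.
Both exceed 1, so a two-phase solution exists.
Rachford–Rice: g(ψ) = Σ zᵢ(Kᵢ−1)/(1+ψ(Kᵢ−1)) = 0.
Iterate (Newton) starting at ψ = 0.5:
  ψ = 0.500: g = -0.1541, g' = -0.524 → ψ = 0.206
  ψ = 0.206: g = 0.0014, g' = -0.583 → ψ = 0.208
Converged at ψ = 0.208.

two-phase, V/F = 0.208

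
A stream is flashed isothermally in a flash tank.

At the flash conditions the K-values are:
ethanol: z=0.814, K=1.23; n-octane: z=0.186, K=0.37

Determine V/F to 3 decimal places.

Rachford–Rice: g(V/F) = Σ zᵢ(Kᵢ−1)/(1+V/F(Kᵢ−1)) = 0.
g(0) = ΣzᵢKᵢ − 1 = 0.070 and g(1) = 1 − Σzᵢ/Kᵢ = -0.164, so a root lies in (0, 1).
Binary case is linear: z₁(K₁−1)(1+V/F(K₂−1)) + z₂(K₂−1)(1+V/F(K₁−1)) = 0
⇒ V/F = [z₁(K₁−1)+z₂(K₂−1)] / [−(K₁−1)(K₂−1)] = 0.0700/0.1449 = 0.483

V/F = 0.483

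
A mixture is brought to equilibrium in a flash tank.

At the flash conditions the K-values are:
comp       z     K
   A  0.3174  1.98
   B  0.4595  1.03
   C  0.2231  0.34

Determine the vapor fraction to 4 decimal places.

ψ = 0.5072

Rachford–Rice: g(ψ) = Σ zᵢ(Kᵢ−1)/(1+ψ(Kᵢ−1)) = 0.
Feasibility: ΣzᵢKᵢ = 1.1776, Σzᵢ/Kᵢ = 1.2626 — both > 1, two phases present.
Newton–Raphson from ψ = 0.5:
  ψ = 0.5000: g = 0.00257, g' = -0.3542 → ψ = 0.5073
  ψ = 0.5073: g = -0.00001, g' = -0.3560 → ψ = 0.5072
Converged at ψ = 0.5072.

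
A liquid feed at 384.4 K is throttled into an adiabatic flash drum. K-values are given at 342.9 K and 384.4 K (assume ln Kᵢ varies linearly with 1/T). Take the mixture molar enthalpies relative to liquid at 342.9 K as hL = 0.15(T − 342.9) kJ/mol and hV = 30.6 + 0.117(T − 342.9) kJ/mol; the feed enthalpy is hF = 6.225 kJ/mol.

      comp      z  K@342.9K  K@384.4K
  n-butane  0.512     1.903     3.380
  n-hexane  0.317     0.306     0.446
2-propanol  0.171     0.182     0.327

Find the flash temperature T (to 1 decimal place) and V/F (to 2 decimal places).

T = 345.0 K, V/F = 0.19

Adiabatic flash: solve Rachford–Rice at each trial T, then check hF = ψ·hV(T) + (1−ψ)·hL(T).
  T = 342.9 K: K = (1.903, 0.306, 0.182), RR gives ψ = 0.153, H_out = 4.691 kJ/mol
  T = 384.4 K: K = (3.380, 0.446, 0.327), RR gives ψ = 0.649, H_out = 25.206 kJ/mol
  T = 363.6 K: K = (2.576, 0.373, 0.248), RR gives ψ = 0.451, H_out = 16.601 kJ/mol
  T = 353.2 K: K = (2.222, 0.339, 0.213), RR gives ψ = 0.325, H_out = 11.386 kJ/mol
  T = 348.0 K: K = (2.057, 0.322, 0.197), RR gives ψ = 0.247, H_out = 8.275 kJ/mol
  T = 345.4 K: K = (1.978, 0.314, 0.189), RR gives ψ = 0.202, H_out = 6.528 kJ/mol
  T = 344.1 K: K = (1.939, 0.310, 0.185), RR gives ψ = 0.177, H_out = 5.594 kJ/mol
Linear interpolation between T = 344.1 (H_out = 5.594) and T = 345.4 (H_out = 6.528) on hF = 6.225 gives T ≈ 345.0 K, at which ψ = 0.19.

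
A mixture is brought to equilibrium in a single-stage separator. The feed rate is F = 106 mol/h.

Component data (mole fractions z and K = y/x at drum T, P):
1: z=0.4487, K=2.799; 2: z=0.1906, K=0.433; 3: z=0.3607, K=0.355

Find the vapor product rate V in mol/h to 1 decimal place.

V = 44.4 mol/h

Let ψ = V/F and solve Σ zᵢ(Kᵢ−1)/(1+ψ(Kᵢ−1)) = 0.
Check two-phase: ΣzᵢKᵢ = 1.4665 > 1 and Σzᵢ/Kᵢ = 1.6165 > 1, so g(0) = 0.4665 > 0 and g(1) = -0.6165 < 0.
Iterate (Newton) starting at ψ = 0.3:
  ψ = 0.3000: g = 0.10557, g' = -0.9322 → ψ = 0.4132
  ψ = 0.4132: g = 0.00466, g' = -0.8612 → ψ = 0.4187
Converged at ψ = 0.4187.
Then V = ψ·F = 0.4187·106 = 44.4 mol/h and L = F − V = 61.6 mol/h.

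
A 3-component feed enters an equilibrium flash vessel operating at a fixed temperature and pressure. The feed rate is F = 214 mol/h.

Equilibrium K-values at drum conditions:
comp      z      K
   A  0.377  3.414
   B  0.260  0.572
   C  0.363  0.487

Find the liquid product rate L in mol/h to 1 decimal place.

L = 100.7 mol/h

Rachford–Rice: g(ψ) = Σ zᵢ(Kᵢ−1)/(1+ψ(Kᵢ−1)) = 0.
Check two-phase: ΣzᵢKᵢ = 1.613 > 1 and Σzᵢ/Kᵢ = 1.310 > 1, so g(0) = 0.613 > 0 and g(1) = -0.310 < 0.
Newton–Raphson from ψ = 0.47:
  ψ = 0.470: g = 0.0417, g' = -0.723 → ψ = 0.528
  ψ = 0.528: g = 0.0012, g' = -0.684 → ψ = 0.529
Converged at ψ = 0.529.
Then V = ψ·F = 0.5294·214 = 113.3 mol/h and L = F − V = 100.7 mol/h.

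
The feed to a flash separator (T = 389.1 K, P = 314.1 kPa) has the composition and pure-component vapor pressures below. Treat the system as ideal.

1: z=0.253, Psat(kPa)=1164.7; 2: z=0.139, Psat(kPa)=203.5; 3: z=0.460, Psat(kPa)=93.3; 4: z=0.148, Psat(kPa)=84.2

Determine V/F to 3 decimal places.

Raoult's law: Kᵢ = Pᵢˢᵃᵗ/P = Pᵢˢᵃᵗ/314.1.
  K_1 = 1164.7/314.1 = 3.70805, K_2 = 203.5/314.1 = 0.64788, K_3 = 93.3/314.1 = 0.29704, K_4 = 84.2/314.1 = 0.26807
Iterate (Newton) starting at V/F = 0.5:
  V/F = 0.500: g = -0.4378, g' = -1.098 → V/F = 0.101
  V/F = 0.101: g = 0.0219, g' = -1.517 → V/F = 0.116
Converged at V/F = 0.116.

V/F = 0.116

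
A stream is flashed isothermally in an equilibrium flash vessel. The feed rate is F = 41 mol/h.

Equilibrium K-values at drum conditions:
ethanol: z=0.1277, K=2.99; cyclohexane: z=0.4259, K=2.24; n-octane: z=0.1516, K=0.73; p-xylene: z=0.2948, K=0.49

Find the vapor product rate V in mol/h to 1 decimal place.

V = 37.6 mol/h

Material balance + equilibrium reduce to Σ zᵢ(Kᵢ−1)/(1+ψ(Kᵢ−1)) = 0.
g(0) = ΣzᵢKᵢ − 1 = 0.5910 and g(1) = 1 − Σzᵢ/Kᵢ = -0.0421, so a root lies in (0, 1).
Newton–Raphson from ψ = 0.47:
  ψ = 0.4700: g = 0.22034, g' = -0.5436 → ψ = 0.8754
  ψ = 0.8754: g = 0.02072, g' = -0.4870 → ψ = 0.9179
  ψ = 0.9179: g = -0.00020, g' = -0.4971 → ψ = 0.9175
Converged at ψ = 0.9175.
Then V = ψ·F = 0.9175·41 = 37.6 mol/h and L = F − V = 3.4 mol/h.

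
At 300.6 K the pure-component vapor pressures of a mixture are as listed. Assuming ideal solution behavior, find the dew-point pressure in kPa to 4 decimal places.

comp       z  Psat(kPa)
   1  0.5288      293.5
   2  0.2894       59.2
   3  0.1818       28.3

Pdew = 76.2530 kPa

At the dew point ψ → 1, so Σzᵢ/Kᵢ = 1 with Kᵢ = Pᵢˢᵃᵗ/P ⇒ 1/P = Σzᵢ/Pᵢˢᵃᵗ.
1/P = 0.5288/293.5 + 0.2894/59.2 + 0.1818/28.3 = 0.0131142 ⇒ P = 76.2530 kPa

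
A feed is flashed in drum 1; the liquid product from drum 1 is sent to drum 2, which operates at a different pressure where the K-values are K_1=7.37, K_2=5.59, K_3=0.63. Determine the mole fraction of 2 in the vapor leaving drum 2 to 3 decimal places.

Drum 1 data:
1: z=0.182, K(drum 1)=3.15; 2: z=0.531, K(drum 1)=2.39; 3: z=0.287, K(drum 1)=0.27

Drum 1:
Material balance + equilibrium reduce to Σ zᵢ(Kᵢ−1)/(1+ψ₁(Kᵢ−1)) = 0.
Check two-phase: ΣzᵢKᵢ = 1.920 > 1 and Σzᵢ/Kᵢ = 1.343 > 1, so g(0) = 0.920 > 0 and g(1) = -0.343 < 0.
Iterate (Newton) starting at ψ₁ = 0.38:
  ψ₁ = 0.380: g = 0.4084, g' = -0.987 → ψ₁ = 0.794
  ψ₁ = 0.794: g = -0.0027, g' = -1.211 → ψ₁ = 0.792
Converged at ψ₁ = 0.792.
Drum-1 compositions:
  1: x = 0.067, y = 0.212
  2: x = 0.253, y = 0.604
  3: x = 0.680, y = 0.184
Drum-2 feed = drum-1 liquid: z₂ = (0.0674, 0.2528, 0.6798).
Drum 2:
Iterate (Newton) starting at ψ₂ = 0.51:
  ψ₂ = 0.510: g = 0.1383, g' = -0.770 → ψ₂ = 0.690
  ψ₂ = 0.690: g = 0.0205, g' = -0.569 → ψ₂ = 0.726
Converged at ψ₂ = 0.726.
  1: x = 0.012, y = 0.088
  2: x = 0.058, y = 0.326
  3: x = 0.930, y = 0.586

y_2 (drum 2) = 0.326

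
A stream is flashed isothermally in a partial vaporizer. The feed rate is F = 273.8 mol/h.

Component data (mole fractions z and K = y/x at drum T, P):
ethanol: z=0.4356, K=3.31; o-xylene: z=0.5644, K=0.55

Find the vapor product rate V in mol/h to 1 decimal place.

Material balance + equilibrium reduce to Σ zᵢ(Kᵢ−1)/(1+ψ(Kᵢ−1)) = 0.
g(0) = ΣzᵢKᵢ − 1 = 0.7523 and g(1) = 1 − Σzᵢ/Kᵢ = -0.1578, so a root lies in (0, 1).
Iterate (Newton) starting at ψ = 0.39:
  ψ = 0.3900: g = 0.22131, g' = -0.8114 → ψ = 0.6627
  ψ = 0.6627: g = 0.03566, g' = -0.5949 → ψ = 0.7227
  ψ = 0.7227: g = 0.00057, g' = -0.5772 → ψ = 0.7237
Converged at ψ = 0.7237.
Then V = ψ·F = 0.7237·273.8 = 198.1 mol/h and L = F − V = 75.7 mol/h.

V = 198.1 mol/h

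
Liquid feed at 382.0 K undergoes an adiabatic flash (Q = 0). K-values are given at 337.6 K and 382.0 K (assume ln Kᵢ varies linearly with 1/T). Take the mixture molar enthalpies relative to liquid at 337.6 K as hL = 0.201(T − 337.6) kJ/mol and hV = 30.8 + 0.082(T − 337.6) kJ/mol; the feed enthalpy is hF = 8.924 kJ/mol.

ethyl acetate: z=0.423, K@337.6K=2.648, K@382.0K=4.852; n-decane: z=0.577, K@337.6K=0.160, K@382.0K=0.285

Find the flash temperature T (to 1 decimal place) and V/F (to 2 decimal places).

Adiabatic flash: solve Rachford–Rice at each trial T, then check hF = ψ·hV(T) + (1−ψ)·hL(T).
  T = 337.6 K: K = (2.648, 0.160), RR gives ψ = 0.153, H_out = 4.726 kJ/mol
  T = 382.0 K: K = (4.852, 0.285), RR gives ψ = 0.442, H_out = 20.198 kJ/mol
  T = 359.8 K: K = (3.652, 0.217), RR gives ψ = 0.323, H_out = 13.555 kJ/mol
  T = 348.7 K: K = (3.126, 0.187), RR gives ψ = 0.249, H_out = 9.575 kJ/mol
  T = 343.1 K: K = (2.879, 0.173), RR gives ψ = 0.205, H_out = 7.271 kJ/mol
  T = 345.9 K: K = (3.001, 0.180), RR gives ψ = 0.228, H_out = 8.454 kJ/mol
  T = 347.3 K: K = (3.063, 0.184), RR gives ψ = 0.239, H_out = 9.021 kJ/mol
Linear interpolation between T = 345.9 (H_out = 8.454) and T = 347.3 (H_out = 9.021) on hF = 8.924 gives T ≈ 347.1 K, at which ψ = 0.24.

T = 347.1 K, V/F = 0.24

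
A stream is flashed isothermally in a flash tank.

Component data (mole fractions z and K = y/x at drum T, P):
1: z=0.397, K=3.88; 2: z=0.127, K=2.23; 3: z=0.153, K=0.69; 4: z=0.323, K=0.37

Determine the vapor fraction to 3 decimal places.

ψ = 0.745

Newton iteration, ψ⁰ = 0.51:
  ψ = 0.510: g = 0.2030, g' = -0.912 → ψ = 0.733
  ψ = 0.733: g = 0.0106, g' = -0.860 → ψ = 0.745
Converged at ψ = 0.745.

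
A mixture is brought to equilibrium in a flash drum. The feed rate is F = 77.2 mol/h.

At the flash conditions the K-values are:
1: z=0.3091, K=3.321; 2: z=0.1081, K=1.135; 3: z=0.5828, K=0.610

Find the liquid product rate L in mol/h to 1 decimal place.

L = 27.9 mol/h

Material balance + equilibrium reduce to Σ zᵢ(Kᵢ−1)/(1+ψ(Kᵢ−1)) = 0.
Check two-phase: ΣzᵢKᵢ = 1.5047 > 1 and Σzᵢ/Kᵢ = 1.1437 > 1, so g(0) = 0.5047 > 0 and g(1) = -0.1437 < 0.
Iterate (Newton) starting at ψ = 0.5:
  ψ = 0.5000: g = 0.06338, g' = -0.4953 → ψ = 0.6280
  ψ = 0.6280: g = 0.00436, g' = -0.4329 → ψ = 0.6381
Converged at ψ = 0.6381.
Then V = ψ·F = 0.6381·77.2 = 49.3 mol/h and L = F − V = 27.9 mol/h.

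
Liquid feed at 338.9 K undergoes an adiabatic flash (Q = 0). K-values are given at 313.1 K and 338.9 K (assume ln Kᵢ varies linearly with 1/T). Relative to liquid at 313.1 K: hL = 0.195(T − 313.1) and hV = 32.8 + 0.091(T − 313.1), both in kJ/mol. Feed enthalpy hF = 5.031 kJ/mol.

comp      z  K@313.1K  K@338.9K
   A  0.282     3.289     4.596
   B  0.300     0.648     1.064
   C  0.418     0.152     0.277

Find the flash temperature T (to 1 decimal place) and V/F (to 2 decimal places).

Adiabatic flash: solve Rachford–Rice at each trial T, then check hF = ψ·hV(T) + (1−ψ)·hL(T).
  T = 313.1 K: K = (3.289, 0.648, 0.152), RR gives ψ = 0.121, H_out = 3.974 kJ/mol
  T = 338.9 K: K = (4.596, 1.064, 0.277), RR gives ψ = 0.409, H_out = 17.350 kJ/mol
  T = 326.0 K: K = (3.914, 0.839, 0.208), RR gives ψ = 0.260, H_out = 10.690 kJ/mol
  T = 319.6 K: K = (3.597, 0.740, 0.178), RR gives ψ = 0.191, H_out = 7.403 kJ/mol
  T = 316.4 K: K = (3.443, 0.694, 0.165), RR gives ψ = 0.157, H_out = 5.732 kJ/mol
  T = 314.8 K: K = (3.368, 0.671, 0.159), RR gives ψ = 0.140, H_out = 4.885 kJ/mol
Linear interpolation between T = 314.8 (H_out = 4.885) and T = 316.4 (H_out = 5.732) on hF = 5.031 gives T ≈ 315.1 K, at which ψ = 0.14.

T = 315.1 K, V/F = 0.14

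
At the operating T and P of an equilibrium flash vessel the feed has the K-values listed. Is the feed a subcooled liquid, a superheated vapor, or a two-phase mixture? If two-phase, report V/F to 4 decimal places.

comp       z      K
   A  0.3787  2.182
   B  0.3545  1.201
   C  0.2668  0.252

ΣzᵢKᵢ = 1.3193; Σzᵢ/Kᵢ = 1.5275.
Both exceed 1, so a two-phase solution exists.
Material balance + equilibrium reduce to Σ zᵢ(Kᵢ−1)/(1+ψ(Kᵢ−1)) = 0.
Newton–Raphson from ψ = 0.58:
  ψ = 0.5800: g = -0.02311, g' = -0.6634 → ψ = 0.5452
  ψ = 0.5452: g = -0.00055, g' = -0.6329 → ψ = 0.5443
Converged at ψ = 0.5443.

two-phase, V/F = 0.5443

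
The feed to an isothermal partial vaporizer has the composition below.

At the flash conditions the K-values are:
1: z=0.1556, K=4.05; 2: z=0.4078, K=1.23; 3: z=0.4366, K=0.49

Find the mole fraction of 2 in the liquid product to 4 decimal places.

x_2 = 0.3702

Material balance + equilibrium reduce to Σ zᵢ(Kᵢ−1)/(1+V/F(Kᵢ−1)) = 0.
Feasibility: ΣzᵢKᵢ = 1.3457, Σzᵢ/Kᵢ = 1.2610 — both > 1, two phases present.
Newton–Raphson from V/F = 0.38:
  V/F = 0.3800: g = 0.02988, g' = -0.5035 → V/F = 0.4393
  V/F = 0.4393: g = 0.00103, g' = -0.4708 → V/F = 0.4415
Converged at V/F = 0.4415.
Compositions from xᵢ = zᵢ/(1+V/F(Kᵢ−1)), yᵢ = Kᵢxᵢ:
  1: x = 0.0663, y = 0.2685
  2: x = 0.3702, y = 0.4554
  3: x = 0.5635, y = 0.2761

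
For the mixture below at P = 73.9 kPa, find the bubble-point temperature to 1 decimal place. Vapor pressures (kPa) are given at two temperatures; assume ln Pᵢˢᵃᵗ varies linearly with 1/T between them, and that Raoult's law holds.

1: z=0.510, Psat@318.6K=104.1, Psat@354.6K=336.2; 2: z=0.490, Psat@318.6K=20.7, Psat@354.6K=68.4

Bubble-point temperature: ΣzᵢPᵢˢᵃᵗ(T) = P. Interpolate ln Pᵢˢᵃᵗ = aᵢ + bᵢ/T.
  T = 318.6 K: ΣzᵢPᵢˢᵃᵗ = 63.23 kPa
  T = 354.6 K: ΣzᵢPᵢˢᵃᵗ = 204.98 kPa
  T = 336.6 K: ΣzᵢPᵢˢᵃᵗ = 117.48 kPa
  T = 327.6 K: ΣzᵢPᵢˢᵃᵗ = 86.93 kPa
  T = 323.1 K: ΣzᵢPᵢˢᵃᵗ = 74.30 kPa
  T = 320.9 K: ΣzᵢPᵢˢᵃᵗ = 68.71 kPa
Interpolating between 320.9 K and 323.1 K gives T ≈ 322.9 K.

T = 322.9 K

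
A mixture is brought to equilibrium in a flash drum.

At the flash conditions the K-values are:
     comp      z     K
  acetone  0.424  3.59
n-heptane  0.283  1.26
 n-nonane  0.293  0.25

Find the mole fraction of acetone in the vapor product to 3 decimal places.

y_acetone = 0.546

Newton–Raphson from β = 0.5:
  β = 0.500: g = 0.1920, g' = -0.977 → β = 0.697
  β = 0.697: g = -0.0062, g' = -1.098 → β = 0.691
Converged at β = 0.691.
Compositions from xᵢ = zᵢ/(1+β(Kᵢ−1)), yᵢ = Kᵢxᵢ:
  acetone: x = 0.152, y = 0.546
  n-heptane: x = 0.240, y = 0.302
  n-nonane: x = 0.608, y = 0.152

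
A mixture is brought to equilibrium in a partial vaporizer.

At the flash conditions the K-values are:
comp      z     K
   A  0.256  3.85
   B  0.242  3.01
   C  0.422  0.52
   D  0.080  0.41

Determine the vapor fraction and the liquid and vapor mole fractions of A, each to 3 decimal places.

ψ = 0.787, x_A = 0.079, y_A = 0.304

Rachford–Rice: g(ψ) = Σ zᵢ(Kᵢ−1)/(1+ψ(Kᵢ−1)) = 0.
g(0) = ΣzᵢKᵢ − 1 = 0.966 and g(1) = 1 − Σzᵢ/Kᵢ = -0.154, so a root lies in (0, 1).
Newton–Raphson from ψ = 0.37:
  ψ = 0.370: g = 0.3274, g' = -1.004 → ψ = 0.696
  ψ = 0.696: g = 0.0629, g' = -0.703 → ψ = 0.786
  ψ = 0.786: g = 0.0006, g' = -0.693 → ψ = 0.787
Converged at ψ = 0.787.
Compositions from xᵢ = zᵢ/(1+ψ(Kᵢ−1)), yᵢ = Kᵢxᵢ:
  A: x = 0.079, y = 0.304
  B: x = 0.094, y = 0.282
  C: x = 0.678, y = 0.353
  D: x = 0.149, y = 0.061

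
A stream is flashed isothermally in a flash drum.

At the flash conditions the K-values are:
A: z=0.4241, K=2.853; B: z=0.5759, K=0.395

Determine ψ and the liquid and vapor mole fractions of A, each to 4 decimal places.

ψ = 0.3902, x_A = 0.2461, y_A = 0.7022

Rachford–Rice: g(ψ) = Σ zᵢ(Kᵢ−1)/(1+ψ(Kᵢ−1)) = 0.
g(0) = ΣzᵢKᵢ − 1 = 0.4374 and g(1) = 1 − Σzᵢ/Kᵢ = -0.6066, so a root lies in (0, 1).
Newton iteration, ψ⁰ = 0.5:
  ψ = 0.5000: g = -0.09161, g' = -0.8256 → ψ = 0.3890
  ψ = 0.3890: g = 0.00098, g' = -0.8523 → ψ = 0.3902
Converged at ψ = 0.3902.
Compositions from xᵢ = zᵢ/(1+ψ(Kᵢ−1)), yᵢ = Kᵢxᵢ:
  A: x = 0.2461, y = 0.7022
  B: x = 0.7539, y = 0.2978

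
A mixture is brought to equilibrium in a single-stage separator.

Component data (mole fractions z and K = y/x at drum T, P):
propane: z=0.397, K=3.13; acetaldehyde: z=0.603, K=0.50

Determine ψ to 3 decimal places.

Rachford–Rice: g(ψ) = Σ zᵢ(Kᵢ−1)/(1+ψ(Kᵢ−1)) = 0.
g(0) = ΣzᵢKᵢ − 1 = 0.544 and g(1) = 1 − Σzᵢ/Kᵢ = -0.333, so a root lies in (0, 1).
Iterate (Newton) starting at ψ = 0.65:
  ψ = 0.650: g = -0.0920, g' = -0.648 → ψ = 0.508
  ψ = 0.508: g = 0.0021, g' = -0.686 → ψ = 0.511
Converged at ψ = 0.511.

ψ = 0.511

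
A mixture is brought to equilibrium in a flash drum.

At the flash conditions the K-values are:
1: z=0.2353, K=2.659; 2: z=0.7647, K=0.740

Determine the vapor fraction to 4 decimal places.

ψ = 0.4441

Let ψ = V/F and solve Σ zᵢ(Kᵢ−1)/(1+ψ(Kᵢ−1)) = 0.
Check two-phase: ΣzᵢKᵢ = 1.1915 > 1 and Σzᵢ/Kᵢ = 1.1219 > 1, so g(0) = 0.1915 > 0 and g(1) = -0.1219 < 0.
Iterate (Newton) starting at ψ = 0.44:
  ψ = 0.4400: g = 0.00114, g' = -0.2823 → ψ = 0.4440
  ψ = 0.4440: g = 0.00000, g' = -0.2808 → ψ = 0.4441
Converged at ψ = 0.4441.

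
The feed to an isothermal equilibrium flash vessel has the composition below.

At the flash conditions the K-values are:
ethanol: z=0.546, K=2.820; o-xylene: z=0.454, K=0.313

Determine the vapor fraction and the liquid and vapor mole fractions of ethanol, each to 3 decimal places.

ψ = 0.545, x_ethanol = 0.274, y_ethanol = 0.773

Let ψ = V/F and solve Σ zᵢ(Kᵢ−1)/(1+ψ(Kᵢ−1)) = 0.
g(0) = ΣzᵢKᵢ − 1 = 0.682 and g(1) = 1 − Σzᵢ/Kᵢ = -0.644, so a root lies in (0, 1).
Binary case is linear: z₁(K₁−1)(1+ψ(K₂−1)) + z₂(K₂−1)(1+ψ(K₁−1)) = 0
⇒ ψ = [z₁(K₁−1)+z₂(K₂−1)] / [−(K₁−1)(K₂−1)] = 0.6818/1.2503 = 0.545
Compositions from xᵢ = zᵢ/(1+ψ(Kᵢ−1)), yᵢ = Kᵢxᵢ:
  ethanol: x = 0.274, y = 0.773
  o-xylene: x = 0.726, y = 0.227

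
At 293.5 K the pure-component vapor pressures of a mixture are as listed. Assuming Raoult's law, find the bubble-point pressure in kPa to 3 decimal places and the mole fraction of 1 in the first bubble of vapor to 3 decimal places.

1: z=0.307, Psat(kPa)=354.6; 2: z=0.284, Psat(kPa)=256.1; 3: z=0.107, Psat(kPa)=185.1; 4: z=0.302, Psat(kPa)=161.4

Pbub = 250.143 kPa, y_1 = 0.435

At the bubble point ψ → 0, so ΣzᵢKᵢ = 1 with Kᵢ = Pᵢˢᵃᵗ/P ⇒ P = ΣzᵢPᵢˢᵃᵗ.
P = 0.307·354.6 + 0.284·256.1 + 0.107·185.1 + 0.302·161.4 = 250.143 kPa
yᵢ = zᵢPᵢˢᵃᵗ/P ⇒ y_1 = 0.307·354.6/250.143 = 0.435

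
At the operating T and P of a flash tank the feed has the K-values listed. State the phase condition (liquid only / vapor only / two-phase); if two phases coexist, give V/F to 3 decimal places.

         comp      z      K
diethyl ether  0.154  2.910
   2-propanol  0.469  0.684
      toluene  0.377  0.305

liquid only

ΣzᵢKᵢ = 0.884; Σzᵢ/Kᵢ = 1.975.
Since ΣzᵢKᵢ < 1 the mixture is below its bubble point — single liquid phase.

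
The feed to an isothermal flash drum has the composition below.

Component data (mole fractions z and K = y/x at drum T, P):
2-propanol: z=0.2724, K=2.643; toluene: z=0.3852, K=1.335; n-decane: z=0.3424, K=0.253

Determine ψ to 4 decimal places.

Rachford–Rice: g(ψ) = Σ zᵢ(Kᵢ−1)/(1+ψ(Kᵢ−1)) = 0.
Feasibility: ΣzᵢKᵢ = 1.3208, Σzᵢ/Kᵢ = 1.7450 — both > 1, two phases present.
Newton–Raphson from ψ = 0.39:
  ψ = 0.3900: g = 0.02598, g' = -0.6874 → ψ = 0.4278
  ψ = 0.4278: g = -0.00021, g' = -0.6993 → ψ = 0.4275
Converged at ψ = 0.4275.

ψ = 0.4275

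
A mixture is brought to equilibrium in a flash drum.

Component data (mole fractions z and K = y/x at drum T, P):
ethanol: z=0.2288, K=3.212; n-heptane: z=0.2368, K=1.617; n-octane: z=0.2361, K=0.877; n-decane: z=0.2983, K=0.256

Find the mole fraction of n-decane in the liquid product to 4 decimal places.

Rachford–Rice: g(V/F) = Σ zᵢ(Kᵢ−1)/(1+V/F(Kᵢ−1)) = 0.
Feasibility: ΣzᵢKᵢ = 1.4012, Σzᵢ/Kᵢ = 1.6521 — both > 1, two phases present.
Iterate (Newton) starting at V/F = 0.46:
  V/F = 0.4600: g = -0.00353, g' = -0.7154 → V/F = 0.4551
Converged at V/F = 0.4551.
Compositions from xᵢ = zᵢ/(1+V/F(Kᵢ−1)), yᵢ = Kᵢxᵢ:
  ethanol: x = 0.1140, y = 0.3662
  n-heptane: x = 0.1849, y = 0.2990
  n-octane: x = 0.2501, y = 0.2193
  n-decane: x = 0.4510, y = 0.1155

x_n-decane = 0.4510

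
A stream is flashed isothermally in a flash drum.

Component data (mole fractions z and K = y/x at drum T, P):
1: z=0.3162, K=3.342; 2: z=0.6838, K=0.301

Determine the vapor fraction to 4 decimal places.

Material balance + equilibrium reduce to Σ zᵢ(Kᵢ−1)/(1+ψ(Kᵢ−1)) = 0.
Feasibility: ΣzᵢKᵢ = 1.2626, Σzᵢ/Kᵢ = 2.3664 — both > 1, two phases present.
Iterate (Newton) starting at ψ = 0.59:
  ψ = 0.5900: g = -0.50253, g' = -1.2734 → ψ = 0.1954
  ψ = 0.1954: g = -0.04550, g' = -1.2645 → ψ = 0.1594
  ψ = 0.1594: g = 0.00135, g' = -1.3428 → ψ = 0.1604
Converged at ψ = 0.1604.

ψ = 0.1604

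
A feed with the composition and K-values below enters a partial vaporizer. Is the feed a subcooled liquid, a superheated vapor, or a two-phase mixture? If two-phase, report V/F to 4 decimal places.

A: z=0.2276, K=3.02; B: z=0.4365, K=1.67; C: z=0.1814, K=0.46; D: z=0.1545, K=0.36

two-phase, V/F = 0.7861

ΣzᵢKᵢ = 1.5554; Σzᵢ/Kᵢ = 1.1603.
Both exceed 1, so a two-phase solution exists.
Material balance + equilibrium reduce to Σ zᵢ(Kᵢ−1)/(1+ψ(Kᵢ−1)) = 0.
Newton–Raphson from ψ = 0.5:
  ψ = 0.5000: g = 0.16820, g' = -0.5759 → ψ = 0.7921
  ψ = 0.7921: g = -0.00380, g' = -0.6428 → ψ = 0.7861
Converged at ψ = 0.7861.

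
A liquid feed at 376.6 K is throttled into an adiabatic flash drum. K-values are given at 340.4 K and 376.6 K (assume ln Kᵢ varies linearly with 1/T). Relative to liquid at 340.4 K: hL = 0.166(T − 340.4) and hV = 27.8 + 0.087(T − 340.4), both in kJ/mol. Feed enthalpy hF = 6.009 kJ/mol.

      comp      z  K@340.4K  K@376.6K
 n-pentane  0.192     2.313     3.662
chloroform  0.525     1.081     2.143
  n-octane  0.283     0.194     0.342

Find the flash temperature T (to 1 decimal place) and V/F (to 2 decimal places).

T = 342.4 K, V/F = 0.21

Adiabatic flash: solve Rachford–Rice at each trial T, then check hF = ψ·hV(T) + (1−ψ)·hL(T).
  T = 340.4 K: K = (2.313, 1.081, 0.194), RR gives ψ = 0.136, H_out = 3.768 kJ/mol
  T = 376.6 K: K = (3.662, 2.143, 0.342), RR gives ψ = 0.890, H_out = 28.201 kJ/mol
  T = 358.5 K: K = (2.944, 1.549, 0.261), RR gives ψ = 0.618, H_out = 19.301 kJ/mol
  T = 349.4 K: K = (2.616, 1.299, 0.226), RR gives ψ = 0.419, H_out = 12.847 kJ/mol
  T = 344.9 K: K = (2.462, 1.186, 0.210), RR gives ψ = 0.289, H_out = 8.686 kJ/mol
  T = 342.6 K: K = (2.385, 1.132, 0.201), RR gives ψ = 0.214, H_out = 6.264 kJ/mol
Linear interpolation between T = 340.4 (H_out = 3.768) and T = 342.6 (H_out = 6.264) on hF = 6.009 gives T ≈ 342.4 K, at which ψ = 0.21.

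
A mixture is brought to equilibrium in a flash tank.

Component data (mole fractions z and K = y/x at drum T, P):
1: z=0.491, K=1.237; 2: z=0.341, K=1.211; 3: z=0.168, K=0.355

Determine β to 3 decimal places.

Material balance + equilibrium reduce to Σ zᵢ(Kᵢ−1)/(1+β(Kᵢ−1)) = 0.
Check two-phase: ΣzᵢKᵢ = 1.080 > 1 and Σzᵢ/Kᵢ = 1.152 > 1, so g(0) = 0.080 > 0 and g(1) = -0.152 < 0.
Newton–Raphson from β = 0.55:
  β = 0.550: g = -0.0005, g' = -0.202 → β = 0.547
Converged at β = 0.547.

β = 0.547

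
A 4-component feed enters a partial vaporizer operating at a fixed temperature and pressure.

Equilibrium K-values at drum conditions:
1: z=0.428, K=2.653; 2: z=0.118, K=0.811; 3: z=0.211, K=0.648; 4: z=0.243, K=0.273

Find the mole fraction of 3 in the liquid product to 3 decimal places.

x_3 = 0.255

Rachford–Rice: g(ψ) = Σ zᵢ(Kᵢ−1)/(1+ψ(Kᵢ−1)) = 0.
g(0) = ΣzᵢKᵢ − 1 = 0.434 and g(1) = 1 − Σzᵢ/Kᵢ = -0.523, so a root lies in (0, 1).
Newton–Raphson from ψ = 0.5:
  ψ = 0.500: g = -0.0050, g' = -0.711 → ψ = 0.493
Converged at ψ = 0.493.
Compositions from xᵢ = zᵢ/(1+ψ(Kᵢ−1)), yᵢ = Kᵢxᵢ:
  1: x = 0.236, y = 0.626
  2: x = 0.130, y = 0.106
  3: x = 0.255, y = 0.165
  4: x = 0.379, y = 0.103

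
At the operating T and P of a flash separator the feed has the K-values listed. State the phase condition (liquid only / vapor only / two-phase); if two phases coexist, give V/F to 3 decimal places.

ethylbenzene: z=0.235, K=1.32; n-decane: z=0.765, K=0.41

ΣzᵢKᵢ = 0.624; Σzᵢ/Kᵢ = 2.044.
Since ΣzᵢKᵢ < 1 the mixture is below its bubble point — single liquid phase.

liquid only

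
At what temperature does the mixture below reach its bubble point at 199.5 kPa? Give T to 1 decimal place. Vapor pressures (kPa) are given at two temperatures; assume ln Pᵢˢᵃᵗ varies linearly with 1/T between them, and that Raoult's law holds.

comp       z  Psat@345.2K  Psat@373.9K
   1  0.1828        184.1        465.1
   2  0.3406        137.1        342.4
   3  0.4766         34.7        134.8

Bubble-point temperature: ΣzᵢPᵢˢᵃᵗ(T) = P. Interpolate ln Pᵢˢᵃᵗ = aᵢ + bᵢ/T.
  T = 345.2 K: ΣzᵢPᵢˢᵃᵗ = 96.89 kPa
  T = 373.9 K: ΣzᵢPᵢˢᵃᵗ = 265.89 kPa
  T = 359.5 K: ΣzᵢPᵢˢᵃᵗ = 162.85 kPa
  T = 366.7 K: ΣzᵢPᵢˢᵃᵗ = 208.89 kPa
  T = 363.1 K: ΣzᵢPᵢˢᵃᵗ = 184.62 kPa
  T = 364.9 K: ΣzᵢPᵢˢᵃᵗ = 196.43 kPa
  T = 365.8 K: ΣzᵢPᵢˢᵃᵗ = 202.57 kPa
Interpolating between 364.9 K and 365.8 K gives T ≈ 365.4 K.

T = 365.4 K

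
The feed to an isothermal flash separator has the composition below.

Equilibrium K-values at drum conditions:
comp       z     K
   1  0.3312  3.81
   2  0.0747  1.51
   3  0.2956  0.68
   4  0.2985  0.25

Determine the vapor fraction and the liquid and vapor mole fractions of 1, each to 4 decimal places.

ψ = 0.4432, x_1 = 0.1475, y_1 = 0.5620

Rachford–Rice: g(ψ) = Σ zᵢ(Kᵢ−1)/(1+ψ(Kᵢ−1)) = 0.
Check two-phase: ΣzᵢKᵢ = 1.6503 > 1 and Σzᵢ/Kᵢ = 1.7651 > 1, so g(0) = 0.6503 > 0 and g(1) = -0.7651 < 0.
Newton iteration, ψ⁰ = 0.5:
  ψ = 0.5000: g = -0.05348, g' = -0.9372 → ψ = 0.4429
  ψ = 0.4429: g = 0.00024, g' = -0.9496 → ψ = 0.4432
Converged at ψ = 0.4432.
Compositions from xᵢ = zᵢ/(1+ψ(Kᵢ−1)), yᵢ = Kᵢxᵢ:
  1: x = 0.1475, y = 0.5620
  2: x = 0.0609, y = 0.0920
  3: x = 0.3444, y = 0.2342
  4: x = 0.4471, y = 0.1118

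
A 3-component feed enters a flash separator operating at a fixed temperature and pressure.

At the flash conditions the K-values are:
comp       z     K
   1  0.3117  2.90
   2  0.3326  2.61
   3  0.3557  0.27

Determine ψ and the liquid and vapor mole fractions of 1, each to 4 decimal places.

Material balance + equilibrium reduce to Σ zᵢ(Kᵢ−1)/(1+ψ(Kᵢ−1)) = 0.
Check two-phase: ΣzᵢKᵢ = 1.8681 > 1 and Σzᵢ/Kᵢ = 1.5523 > 1, so g(0) = 0.8681 > 0 and g(1) = -0.5523 < 0.
Iterate (Newton) starting at ψ = 0.5:
  ψ = 0.5000: g = 0.19146, g' = -1.0306 → ψ = 0.6858
  ψ = 0.6858: g = -0.00830, g' = -1.1670 → ψ = 0.6787
  ψ = 0.6787: g = -0.00004, g' = -1.1561 → ψ = 0.6786
Converged at ψ = 0.6786.
Compositions from xᵢ = zᵢ/(1+ψ(Kᵢ−1)), yᵢ = Kᵢxᵢ:
  1: x = 0.1362, y = 0.3948
  2: x = 0.1589, y = 0.4148
  3: x = 0.7049, y = 0.1903

ψ = 0.6786, x_1 = 0.1362, y_1 = 0.3948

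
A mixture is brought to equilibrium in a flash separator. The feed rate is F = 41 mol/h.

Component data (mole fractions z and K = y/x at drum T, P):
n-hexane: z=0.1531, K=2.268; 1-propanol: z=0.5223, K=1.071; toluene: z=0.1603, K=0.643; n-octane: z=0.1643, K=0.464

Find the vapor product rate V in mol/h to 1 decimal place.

Rachford–Rice: g(V/F) = Σ zᵢ(Kᵢ−1)/(1+V/F(Kᵢ−1)) = 0.
g(0) = ΣzᵢKᵢ − 1 = 0.0859 and g(1) = 1 − Σzᵢ/Kᵢ = -0.1586, so a root lies in (0, 1).
Iterate (Newton) starting at V/F = 0.49:
  V/F = 0.4900: g = -0.03322, g' = -0.2129 → V/F = 0.3340
  V/F = 0.3340: g = 0.00036, g' = -0.2204 → V/F = 0.3356
Converged at V/F = 0.3356.
Then V = V/F·F = 0.3356·41 = 13.8 mol/h and L = F − V = 27.2 mol/h.

V = 13.8 mol/h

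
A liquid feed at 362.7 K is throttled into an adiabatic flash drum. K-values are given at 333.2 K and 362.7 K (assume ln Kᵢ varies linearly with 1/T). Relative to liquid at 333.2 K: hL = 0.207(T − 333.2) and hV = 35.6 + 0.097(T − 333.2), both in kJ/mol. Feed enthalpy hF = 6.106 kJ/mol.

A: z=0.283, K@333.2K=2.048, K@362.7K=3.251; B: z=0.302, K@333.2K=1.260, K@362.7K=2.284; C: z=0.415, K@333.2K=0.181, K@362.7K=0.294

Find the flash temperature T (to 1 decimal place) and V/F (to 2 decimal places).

T = 336.6 K, V/F = 0.15

Adiabatic flash: solve Rachford–Rice at each trial T, then check hF = ψ·hV(T) + (1−ψ)·hL(T).
  T = 333.2 K: K = (2.048, 1.260, 0.181), RR gives ψ = 0.058, H_out = 2.071 kJ/mol
  T = 362.7 K: K = (3.251, 2.284, 0.294), RR gives ψ = 0.582, H_out = 24.948 kJ/mol
  T = 347.9 K: K = (2.604, 1.716, 0.233), RR gives ψ = 0.383, H_out = 16.062 kJ/mol
  T = 340.5 K: K = (2.313, 1.474, 0.206), RR gives ψ = 0.245, H_out = 10.042 kJ/mol
  T = 336.9 K: K = (2.180, 1.365, 0.193), RR gives ψ = 0.161, H_out = 6.434 kJ/mol
  T = 335.0 K: K = (2.111, 1.310, 0.187), RR gives ψ = 0.111, H_out = 4.287 kJ/mol
Linear interpolation between T = 335.0 (H_out = 4.287) and T = 336.9 (H_out = 6.434) on hF = 6.106 gives T ≈ 336.6 K, at which ψ = 0.15.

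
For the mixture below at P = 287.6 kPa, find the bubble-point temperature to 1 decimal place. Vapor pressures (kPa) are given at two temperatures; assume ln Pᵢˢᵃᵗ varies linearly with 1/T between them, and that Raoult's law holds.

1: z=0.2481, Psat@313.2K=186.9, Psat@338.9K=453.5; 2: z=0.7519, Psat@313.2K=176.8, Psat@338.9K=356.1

T = 328.9 K

Bubble-point temperature: ΣzᵢPᵢˢᵃᵗ(T) = P. Interpolate ln Pᵢˢᵃᵗ = aᵢ + bᵢ/T.
  T = 313.2 K: ΣzᵢPᵢˢᵃᵗ = 179.31 kPa
  T = 338.9 K: ΣzᵢPᵢˢᵃᵗ = 380.26 kPa
  T = 326.0 K: ΣzᵢPᵢˢᵃᵗ = 264.40 kPa
  T = 332.4 K: ΣzᵢPᵢˢᵃᵗ = 317.69 kPa
  T = 329.2 K: ΣzᵢPᵢˢᵃᵗ = 290.07 kPa
  T = 327.6 K: ΣzᵢPᵢˢᵃᵗ = 277.00 kPa
Interpolating between 327.6 K and 329.2 K gives T ≈ 328.9 K.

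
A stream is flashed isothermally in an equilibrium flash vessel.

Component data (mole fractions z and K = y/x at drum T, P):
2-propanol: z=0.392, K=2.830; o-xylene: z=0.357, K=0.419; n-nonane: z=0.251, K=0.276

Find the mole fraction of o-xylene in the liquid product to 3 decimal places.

Material balance + equilibrium reduce to Σ zᵢ(Kᵢ−1)/(1+V/F(Kᵢ−1)) = 0.
Check two-phase: ΣzᵢKᵢ = 1.328 > 1 and Σzᵢ/Kᵢ = 1.900 > 1, so g(0) = 0.328 > 0 and g(1) = -0.900 < 0.
Newton–Raphson from V/F = 0.5:
  V/F = 0.500: g = -0.2026, g' = -0.921 → V/F = 0.280
  V/F = 0.280: g = -0.0013, g' = -0.953 → V/F = 0.279
Converged at V/F = 0.279.
Compositions from xᵢ = zᵢ/(1+V/F(Kᵢ−1)), yᵢ = Kᵢxᵢ:
  2-propanol: x = 0.260, y = 0.735
  o-xylene: x = 0.426, y = 0.178
  n-nonane: x = 0.314, y = 0.087

x_o-xylene = 0.426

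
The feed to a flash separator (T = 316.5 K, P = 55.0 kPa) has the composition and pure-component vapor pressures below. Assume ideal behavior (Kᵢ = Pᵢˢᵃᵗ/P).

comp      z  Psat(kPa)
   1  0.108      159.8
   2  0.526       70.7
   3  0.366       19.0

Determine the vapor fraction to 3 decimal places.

Raoult's law: Kᵢ = Pᵢˢᵃᵗ/P = Pᵢˢᵃᵗ/55.0.
  K_1 = 159.8/55.0 = 2.90545, K_2 = 70.7/55.0 = 1.28545, K_3 = 19.0/55.0 = 0.34545
Newton iteration, ψ⁰ = 0.6:
  ψ = 0.600: g = -0.1703, g' = -0.542 → ψ = 0.286
  ψ = 0.286: g = -0.0226, g' = -0.438 → ψ = 0.234
Converged at ψ = 0.234.

ψ = 0.234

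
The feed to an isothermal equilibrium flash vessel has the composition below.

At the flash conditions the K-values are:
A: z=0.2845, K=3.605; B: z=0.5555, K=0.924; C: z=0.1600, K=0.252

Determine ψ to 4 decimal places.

ψ = 0.6464

Rachford–Rice: g(ψ) = Σ zᵢ(Kᵢ−1)/(1+ψ(Kᵢ−1)) = 0.
g(0) = ΣzᵢKᵢ − 1 = 0.5792 and g(1) = 1 − Σzᵢ/Kᵢ = -0.3150, so a root lies in (0, 1).
Newton iteration, ψ⁰ = 0.46:
  ψ = 0.4600: g = 0.11093, g' = -0.6110 → ψ = 0.6415
  ψ = 0.6415: g = 0.00297, g' = -0.6050 → ψ = 0.6464
Converged at ψ = 0.6464.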